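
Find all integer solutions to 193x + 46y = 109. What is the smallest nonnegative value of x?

gcd(193, 46) = 1.
1 divides 109, so solutions exist.
By Bézout, 193*(-5) + 46*(21) = 1.
Scale by 109/1 = 109: (x₀, y₀) = (-545, 2289).
General solution: x = -545 + 46t, y = 2289 - 193t for integer t.
x ≥ 0: smallest is -545 mod 46 = 7 (at t = 12), with y = -27.

7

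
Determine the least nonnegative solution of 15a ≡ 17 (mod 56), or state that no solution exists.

31

gcd(56, 15) = 1  (56 = 3×15 + 11, 15 = 1×11 + 4, 11 = 2×4 + 3, 4 = 1×3 + 1, 3 = 3×1).
1 divides 17, so solutions exist.
Back-substituting, 15×(15) + 56×(-4) = 1.
So 15×(15) ≡ 1 (mod 56); multiply by 17: a ≡ 255 (mod 56).
Smallest nonnegative: a = 255 mod 56 = 31.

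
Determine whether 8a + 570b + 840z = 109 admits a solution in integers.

no

gcd(570, 8) = 2.
gcd(2, 840) = 2.
2 does not divide 109 (remainder 1), so no integer solutions.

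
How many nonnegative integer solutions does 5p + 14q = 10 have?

1

gcd(14, 5) = 1.
By Bézout, 5·(3) + 14·(-1) = 1.
One solution: (2, 0).
General: p = 2 + 14t, q = 0 - 5t.
p ≥ 0 ⇒ t ≥ 0; q ≥ 0 ⇒ t ≤ 0. So t ∈ [0, 0]: 1 solution.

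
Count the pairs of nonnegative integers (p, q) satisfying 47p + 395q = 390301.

21

gcd(395, 47) = 1.
By Bézout, 47·(-42) + 395·(5) = 1.
One solution: (253, 958).
General: p = 253 + 395t, q = 958 - 47t.
p ≥ 0 ⇒ t ≥ 0; q ≥ 0 ⇒ t ≤ 20. So t ∈ [0, 20]: 21 solutions.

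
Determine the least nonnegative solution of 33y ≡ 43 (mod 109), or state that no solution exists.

gcd(109, 33):
  109 = 3×33 + 10
  33 = 3×10 + 3
  10 = 3×3 + 1
  3 = 3×1
so gcd(109, 33) = 1.
1 divides 43, so solutions exist.
Back-substitute for Bézout coefficients:
  1 = 10 - 3×3
  ... = 33×(-33) + 109×(10)
So 33×(-33) ≡ 1 (mod 109); multiply by 43: y ≡ -1419 (mod 109).
Smallest nonnegative: y = -1419 mod 109 = 107.

107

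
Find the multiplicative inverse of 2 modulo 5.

gcd(5, 2):
  5 = 2·2 + 1
  2 = 2·1
so gcd(5, 2) = 1.
Back-substitute for Bézout coefficients:
  1 = 5 - 2·2
  ... = 2·(-2) + 5·(1)
So 2·-2 ≡ 1 (mod 5), and -2 mod 5 = 3.

3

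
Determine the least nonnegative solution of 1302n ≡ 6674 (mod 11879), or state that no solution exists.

gcd(11879, 1302):
  11879 = 9·1302 + 161
  1302 = 8·161 + 14
  161 = 11·14 + 7
  14 = 2·7
so gcd(11879, 1302) = 7.
7 does not divide 6674, so the congruence has no solution.

no solution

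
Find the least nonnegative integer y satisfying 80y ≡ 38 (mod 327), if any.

gcd(327, 80) = 1  (327 = 4*80 + 7, 80 = 11*7 + 3, 7 = 2*3 + 1, 3 = 3*1).
1 divides 38, so solutions exist.
Back-substituting, 80*(-94) + 327*(23) = 1.
So 80*(-94) ≡ 1 (mod 327); multiply by 38: y ≡ -3572 (mod 327).
Smallest nonnegative: y = -3572 mod 327 = 25.

25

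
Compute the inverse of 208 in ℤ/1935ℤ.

307

gcd(1935, 208) = 1  (1935 = 9·208 + 63, 208 = 3·63 + 19, 63 = 3·19 + 6, 19 = 3·6 + 1, 6 = 6·1).
Back-substituting, 208·(307) + 1935·(-33) = 1.
So 208·307 ≡ 1 (mod 1935), and 307 mod 1935 = 307.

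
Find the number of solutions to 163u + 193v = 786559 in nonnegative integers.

gcd(193, 163) = 1  (193 = 1·163 + 30, 163 = 5·30 + 13, 30 = 2·13 + 4, 13 = 3·4 + 1, 4 = 4·1).
Back-substituting, 163·(45) + 193·(-38) = 1.
Scale by 786559: one solution is (35395155, -29889242). Reduce u mod 193: (113, 3980).
General: u = 113 + 193t, v = 3980 - 163t.
u ≥ 0 ⇒ t ≥ 0; v ≥ 0 ⇒ t ≤ 24. So t ∈ [0, 24]: 25 solutions.

25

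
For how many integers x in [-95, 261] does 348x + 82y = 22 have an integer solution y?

gcd(348, 82) = 2  (348 = 4×82 + 20, 82 = 4×20 + 2, 20 = 10×2).
Back-substituting, 348×(-4) + 82×(17) = 2.
Scale by 11: particular solution (-44, 187); reduce x mod 41: (38, -161).
General solution: x = 38 + 41t, y = -161 - 174t for integer t.
-95 ≤ 38 + 41t ≤ 261 gives t ∈ [-3, 5], which is 9 values.

9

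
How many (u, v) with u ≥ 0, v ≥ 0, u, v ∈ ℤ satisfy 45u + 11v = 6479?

gcd(45, 11):
  45 = 4×11 + 1
  11 = 11×1
so gcd(45, 11) = 1.
Back-substitute for Bézout coefficients:
  1 = 45 - 4×11
  ... = 45×(1) + 11×(-4)
Scale by 6479: one solution is (6479, -25916). Reduce u mod 11: (0, 589).
General: u = 0 + 11t, v = 589 - 45t.
u ≥ 0 ⇒ t ≥ 0; v ≥ 0 ⇒ t ≤ 13. So t ∈ [0, 13]: 14 solutions.

14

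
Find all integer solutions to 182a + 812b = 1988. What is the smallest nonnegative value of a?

2

gcd(812, 182) = 14  (812 = 4*182 + 84, 182 = 2*84 + 14, 84 = 6*14).
14 divides 1988, so solutions exist.
Back-substituting, 182*(9) + 812*(-2) = 14.
Scale by 1988/14 = 142: (a₀, b₀) = (1278, -284).
General solution: a = 1278 + 58t, b = -284 - 13t for integer t.
a ≥ 0: smallest is 1278 mod 58 = 2 (at t = -22), with b = 2.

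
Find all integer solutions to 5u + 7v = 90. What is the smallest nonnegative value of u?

gcd(7, 5):
  7 = 1*5 + 2
  5 = 2*2 + 1
  2 = 2*1
so gcd(7, 5) = 1.
1 divides 90, so solutions exist.
Back-substitute for Bézout coefficients:
  1 = 5 - 2*2
  ... = 5*(3) + 7*(-2)
Scale by 90/1 = 90: (u₀, v₀) = (270, -180).
General solution: u = 270 + 7t, v = -180 - 5t for integer t.
u ≥ 0: smallest is 270 mod 7 = 4 (at t = -38), with v = 10.

4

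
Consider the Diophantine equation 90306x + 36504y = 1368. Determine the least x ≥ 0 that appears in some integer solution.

496

gcd(90306, 36504):
  90306 = 2·36504 + 17298
  36504 = 2·17298 + 1908
  17298 = 9·1908 + 126
  1908 = 15·126 + 18
  126 = 7·18
so gcd(90306, 36504) = 18.
18 divides 1368, so solutions exist.
Back-substitute for Bézout coefficients:
  18 = 1908 - 15·126
  ... = 90306·(-287) + 36504·(710)
Scale by 1368/18 = 76: (x₀, y₀) = (-21812, 53960).
General solution: x = -21812 + 2028t, y = 53960 - 5017t for integer t.
x ≥ 0: smallest is -21812 mod 2028 = 496 (at t = 11), with y = -1227.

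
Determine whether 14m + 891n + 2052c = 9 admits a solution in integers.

gcd(891, 14) = 1  (891 = 63·14 + 9, 14 = 1·9 + 5, 9 = 1·5 + 4, 5 = 1·4 + 1, 4 = 4·1).
gcd(1, 2052) = 1.
1 divides 9, so integer solutions exist.

yes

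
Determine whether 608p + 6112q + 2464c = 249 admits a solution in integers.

no

gcd(6112, 608):
  6112 = 10×608 + 32
  608 = 19×32
so gcd(6112, 608) = 32.
gcd(32, 2464) = 32.
32 does not divide 249 (remainder 25), so no integer solutions.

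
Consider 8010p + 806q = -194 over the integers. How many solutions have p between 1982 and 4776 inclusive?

7

gcd(8010, 806) = 2.
By Bézout, 8010·(-129) + 806·(1282) = 2.
Particular solution: (20, -199).
General solution: p = 20 + 403t, q = -199 - 4005t for integer t.
1982 ≤ 20 + 403t ≤ 4776 gives t ∈ [5, 11], which is 7 values.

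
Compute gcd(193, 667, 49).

1

gcd(667, 193):
  667 = 3*193 + 88
  193 = 2*88 + 17
  88 = 5*17 + 3
  17 = 5*3 + 2
  3 = 1*2 + 1
  2 = 2*1
so gcd(667, 193) = 1.
gcd(1, 49) = 1.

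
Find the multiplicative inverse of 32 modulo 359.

gcd(359, 32) = 1  (359 = 11×32 + 7, 32 = 4×7 + 4, 7 = 1×4 + 3, 4 = 1×3 + 1, 3 = 3×1).
Back-substituting, 32×(101) + 359×(-9) = 1.
So 32×101 ≡ 1 (mod 359), and 101 mod 359 = 101.

101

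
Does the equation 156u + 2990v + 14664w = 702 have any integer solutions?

gcd(2990, 156) = 26  (2990 = 19·156 + 26, 156 = 6·26).
gcd(26, 14664) = 26.
26 divides 702, so integer solutions exist.

yes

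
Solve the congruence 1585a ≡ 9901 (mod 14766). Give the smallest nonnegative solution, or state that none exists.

13645

gcd(14766, 1585) = 1  (14766 = 9·1585 + 501, 1585 = 3·501 + 82, 501 = 6·82 + 9, 82 = 9·9 + 1, 9 = 9·1).
1 divides 9901, so solutions exist.
Back-substituting, 1585·(1621) + 14766·(-174) = 1.
So 1585·(1621) ≡ 1 (mod 14766); multiply by 9901: a ≡ 16049521 (mod 14766).
Smallest nonnegative: a = 16049521 mod 14766 = 13645.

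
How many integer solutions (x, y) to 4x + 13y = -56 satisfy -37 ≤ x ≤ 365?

31

gcd(13, 4):
  13 = 3·4 + 1
  4 = 4·1
so gcd(13, 4) = 1.
Back-substitute for Bézout coefficients:
  1 = 13 - 3·4
  ... = 4·(-3) + 13·(1)
Scale by -56: particular solution (168, -56); reduce x mod 13: (12, -8).
General solution: x = 12 + 13t, y = -8 - 4t for integer t.
-37 ≤ 12 + 13t ≤ 365 gives t ∈ [-3, 27], which is 31 values.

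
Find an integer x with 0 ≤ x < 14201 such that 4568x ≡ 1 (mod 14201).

12258

gcd(14201, 4568) = 1.
By Bézout, 4568×(-1943) + 14201×(625) = 1.
So 4568×-1943 ≡ 1 (mod 14201), and -1943 mod 14201 = 12258.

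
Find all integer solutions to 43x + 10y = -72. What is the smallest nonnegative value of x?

6

gcd(43, 10):
  43 = 4·10 + 3
  10 = 3·3 + 1
  3 = 3·1
so gcd(43, 10) = 1.
1 divides -72, so solutions exist.
Back-substitute for Bézout coefficients:
  1 = 10 - 3·3
  ... = 43·(-3) + 10·(13)
Scale by -72/1 = -72: (x₀, y₀) = (216, -936).
General solution: x = 216 + 10t, y = -936 - 43t for integer t.
x ≥ 0: smallest is 216 mod 10 = 6 (at t = -21), with y = -33.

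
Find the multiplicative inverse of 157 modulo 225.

43

gcd(225, 157):
  225 = 1·157 + 68
  157 = 2·68 + 21
  68 = 3·21 + 5
  21 = 4·5 + 1
  5 = 5·1
so gcd(225, 157) = 1.
Back-substitute for Bézout coefficients:
  1 = 21 - 4·5
  ... = 157·(43) + 225·(-30)
So 157·43 ≡ 1 (mod 225), and 43 mod 225 = 43.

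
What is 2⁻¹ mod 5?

3

gcd(5, 2) = 1.
By Bézout, 2·(-2) + 5·(1) = 1.
So 2·-2 ≡ 1 (mod 5), and -2 mod 5 = 3.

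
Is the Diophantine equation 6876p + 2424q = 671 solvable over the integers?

gcd(6876, 2424) = 12  (6876 = 2*2424 + 2028, 2424 = 1*2028 + 396, 2028 = 5*396 + 48, 396 = 8*48 + 12, 48 = 4*12).
12 does not divide 671 (remainder 11), so no integer solutions.

no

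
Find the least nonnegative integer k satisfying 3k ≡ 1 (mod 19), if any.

13

gcd(19, 3) = 1  (19 = 6*3 + 1, 3 = 3*1).
1 divides 1, so solutions exist.
Back-substituting, 3*(-6) + 19*(1) = 1.
So 3*(-6) ≡ 1 (mod 19); multiply by 1: k ≡ -6 (mod 19).
Smallest nonnegative: k = -6 mod 19 = 13.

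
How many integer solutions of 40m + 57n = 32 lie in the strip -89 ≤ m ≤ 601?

12

gcd(57, 40):
  57 = 1×40 + 17
  40 = 2×17 + 6
  17 = 2×6 + 5
  6 = 1×5 + 1
  5 = 5×1
so gcd(57, 40) = 1.
Back-substitute for Bézout coefficients:
  1 = 6 - 1×5
  ... = 40×(10) + 57×(-7)
Scale by 32: particular solution (320, -224); reduce m mod 57: (35, -24).
General solution: m = 35 + 57t, n = -24 - 40t for integer t.
-89 ≤ 35 + 57t ≤ 601 gives t ∈ [-2, 9], which is 12 values.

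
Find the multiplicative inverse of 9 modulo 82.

73

gcd(82, 9) = 1  (82 = 9*9 + 1, 9 = 9*1).
Back-substituting, 9*(-9) + 82*(1) = 1.
So 9*-9 ≡ 1 (mod 82), and -9 mod 82 = 73.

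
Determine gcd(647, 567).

gcd(647, 567):
  647 = 1*567 + 80
  567 = 7*80 + 7
  80 = 11*7 + 3
  7 = 2*3 + 1
  3 = 3*1
so gcd(647, 567) = 1.

1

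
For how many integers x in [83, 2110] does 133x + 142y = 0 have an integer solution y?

gcd(142, 133) = 1  (142 = 1×133 + 9, 133 = 14×9 + 7, 9 = 1×7 + 2, 7 = 3×2 + 1, 2 = 2×1).
Back-substituting, 133×(63) + 142×(-59) = 1.
Scale by 0: particular solution (0, 0); reduce x mod 142: (0, 0).
General solution: x = 0 + 142t, y = 0 - 133t for integer t.
83 ≤ 0 + 142t ≤ 2110 gives t ∈ [1, 14], which is 14 values.

14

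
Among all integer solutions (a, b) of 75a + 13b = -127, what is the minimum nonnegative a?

12

gcd(75, 13):
  75 = 5×13 + 10
  13 = 1×10 + 3
  10 = 3×3 + 1
  3 = 3×1
so gcd(75, 13) = 1.
1 divides -127, so solutions exist.
Back-substitute for Bézout coefficients:
  1 = 10 - 3×3
  ... = 75×(4) + 13×(-23)
Scale by -127/1 = -127: (a₀, b₀) = (-508, 2921).
General solution: a = -508 + 13t, b = 2921 - 75t for integer t.
a ≥ 0: smallest is -508 mod 13 = 12 (at t = 40), with b = -79.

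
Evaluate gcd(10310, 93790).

10

gcd(93790, 10310):
  93790 = 9·10310 + 1000
  10310 = 10·1000 + 310
  1000 = 3·310 + 70
  310 = 4·70 + 30
  70 = 2·30 + 10
  30 = 3·10
so gcd(93790, 10310) = 10.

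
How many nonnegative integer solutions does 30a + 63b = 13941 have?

gcd(63, 30):
  63 = 2·30 + 3
  30 = 10·3
so gcd(63, 30) = 3.
Back-substitute for Bézout coefficients:
  3 = 63 - 2·30
  ... = 30·(-2) + 63·(1)
Scale by 4647: one solution is (-9294, 4647). Reduce a mod 21: (9, 217).
General: a = 9 + 21t, b = 217 - 10t.
a ≥ 0 ⇒ t ≥ 0; b ≥ 0 ⇒ t ≤ 21. So t ∈ [0, 21]: 22 solutions.

22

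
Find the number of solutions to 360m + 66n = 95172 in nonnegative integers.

gcd(360, 66) = 6.
By Bézout, 360*(-2) + 66*(11) = 6.
One solution: (0, 1442).
General: m = 0 + 11t, n = 1442 - 60t.
m ≥ 0 ⇒ t ≥ 0; n ≥ 0 ⇒ t ≤ 24. So t ∈ [0, 24]: 25 solutions.

25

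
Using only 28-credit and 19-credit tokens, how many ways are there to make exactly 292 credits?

1

Need nonnegative integers with 28j + 19k = 292.
gcd(28, 19) = 1, and 28·(-2) + 19·(3) = 1.
So (j₀, k₀) = (-584, 876); general j = -584 + 19t, k = 876 - 28t.
j ≥ 0 ⇒ t ≥ 31; k ≥ 0 ⇒ t ≤ 31. That's 1 value of t.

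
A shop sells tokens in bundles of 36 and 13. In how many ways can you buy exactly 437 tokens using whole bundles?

1

Need nonnegative integers with 36j + 13k = 437.
gcd(36, 13) = 1, and 36·(4) + 13·(-11) = 1.
So (j₀, k₀) = (1748, -4807); general j = 1748 + 13t, k = -4807 - 36t.
j ≥ 0 ⇒ t ≥ -134; k ≥ 0 ⇒ t ≤ -134. That's 1 value of t.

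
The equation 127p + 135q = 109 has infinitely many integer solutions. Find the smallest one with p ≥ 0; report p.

37

gcd(135, 127) = 1  (135 = 1×127 + 8, 127 = 15×8 + 7, 8 = 1×7 + 1, 7 = 7×1).
1 divides 109, so solutions exist.
Back-substituting, 127×(-17) + 135×(16) = 1.
Scale by 109/1 = 109: (p₀, q₀) = (-1853, 1744).
General solution: p = -1853 + 135t, q = 1744 - 127t for integer t.
p ≥ 0: smallest is -1853 mod 135 = 37 (at t = 14), with q = -34.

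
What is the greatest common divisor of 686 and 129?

gcd(686, 129):
  686 = 5×129 + 41
  129 = 3×41 + 6
  41 = 6×6 + 5
  6 = 1×5 + 1
  5 = 5×1
so gcd(686, 129) = 1.

1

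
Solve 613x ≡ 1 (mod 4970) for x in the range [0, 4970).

527

gcd(4970, 613) = 1.
By Bézout, 613·(527) + 4970·(-65) = 1.
So 613·527 ≡ 1 (mod 4970), and 527 mod 4970 = 527.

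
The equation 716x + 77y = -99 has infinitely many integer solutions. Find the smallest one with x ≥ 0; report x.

gcd(716, 77):
  716 = 9*77 + 23
  77 = 3*23 + 8
  23 = 2*8 + 7
  8 = 1*7 + 1
  7 = 7*1
so gcd(716, 77) = 1.
1 divides -99, so solutions exist.
Back-substitute for Bézout coefficients:
  1 = 8 - 1*7
  ... = 716*(-10) + 77*(93)
Scale by -99/1 = -99: (x₀, y₀) = (990, -9207).
General solution: x = 990 + 77t, y = -9207 - 716t for integer t.
x ≥ 0: smallest is 990 mod 77 = 66 (at t = -12), with y = -615.

66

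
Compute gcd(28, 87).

1

gcd(87, 28) = 1  (87 = 3·28 + 3, 28 = 9·3 + 1, 3 = 3·1).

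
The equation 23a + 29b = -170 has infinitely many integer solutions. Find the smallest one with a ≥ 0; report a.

gcd(29, 23) = 1  (29 = 1*23 + 6, 23 = 3*6 + 5, 6 = 1*5 + 1, 5 = 5*1).
1 divides -170, so solutions exist.
Back-substituting, 23*(-5) + 29*(4) = 1.
Scale by -170/1 = -170: (a₀, b₀) = (850, -680).
General solution: a = 850 + 29t, b = -680 - 23t for integer t.
a ≥ 0: smallest is 850 mod 29 = 9 (at t = -29), with b = -13.

9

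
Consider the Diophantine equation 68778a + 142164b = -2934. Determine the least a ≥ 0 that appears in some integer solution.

gcd(142164, 68778) = 18.
18 divides -2934, so solutions exist.
By Bézout, 68778*(-833) + 142164*(403) = 18.
Scale by -2934/18 = -163: (a₀, b₀) = (135779, -65689).
General solution: a = 135779 + 7898t, b = -65689 - 3821t for integer t.
a ≥ 0: smallest is 135779 mod 7898 = 1513 (at t = -17), with b = -732.

1513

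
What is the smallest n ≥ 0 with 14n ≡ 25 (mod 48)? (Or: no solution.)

no solution

gcd(48, 14):
  48 = 3·14 + 6
  14 = 2·6 + 2
  6 = 3·2
so gcd(48, 14) = 2.
2 does not divide 25, so the congruence has no solution.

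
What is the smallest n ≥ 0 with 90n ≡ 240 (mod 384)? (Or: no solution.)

gcd(384, 90) = 6.
6 divides 240, so solutions exist.
By Bézout, 90·(-17) + 384·(4) = 6.
So 90·(-17) ≡ 6 (mod 384); multiply by 40: n ≡ -680 (mod 64).
Smallest nonnegative: n = -680 mod 64 = 24.

24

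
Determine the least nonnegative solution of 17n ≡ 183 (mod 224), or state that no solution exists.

103

gcd(224, 17) = 1  (224 = 13*17 + 3, 17 = 5*3 + 2, 3 = 1*2 + 1, 2 = 2*1).
1 divides 183, so solutions exist.
Back-substituting, 17*(-79) + 224*(6) = 1.
So 17*(-79) ≡ 1 (mod 224); multiply by 183: n ≡ -14457 (mod 224).
Smallest nonnegative: n = -14457 mod 224 = 103.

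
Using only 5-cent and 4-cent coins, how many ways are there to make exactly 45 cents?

Need nonnegative integers with 5j + 4k = 45.
gcd(5, 4) = 1, and 5·(1) + 4·(-1) = 1.
So (j₀, k₀) = (45, -45); general j = 45 + 4t, k = -45 - 5t.
j ≥ 0 ⇒ t ≥ -11; k ≥ 0 ⇒ t ≤ -9. That's 3 values of t.

3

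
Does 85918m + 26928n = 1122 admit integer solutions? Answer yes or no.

yes

gcd(85918, 26928) = 34  (85918 = 3×26928 + 5134, 26928 = 5×5134 + 1258, 5134 = 4×1258 + 102, 1258 = 12×102 + 34, 102 = 3×34).
34 divides 1122, so integer solutions exist.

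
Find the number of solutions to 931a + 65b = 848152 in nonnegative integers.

14

gcd(931, 65):
  931 = 14×65 + 21
  65 = 3×21 + 2
  21 = 10×2 + 1
  2 = 2×1
so gcd(931, 65) = 1.
Back-substitute for Bézout coefficients:
  1 = 21 - 10×2
  ... = 931×(31) + 65×(-444)
Scale by 848152: one solution is (26292712, -376579488). Reduce a mod 65: (17, 12805).
General: a = 17 + 65t, b = 12805 - 931t.
a ≥ 0 ⇒ t ≥ 0; b ≥ 0 ⇒ t ≤ 13. So t ∈ [0, 13]: 14 solutions.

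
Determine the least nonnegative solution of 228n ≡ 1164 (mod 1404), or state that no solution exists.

gcd(1404, 228) = 12  (1404 = 6·228 + 36, 228 = 6·36 + 12, 36 = 3·12).
12 divides 1164, so solutions exist.
Back-substituting, 228·(37) + 1404·(-6) = 12.
So 228·(37) ≡ 12 (mod 1404); multiply by 97: n ≡ 3589 (mod 117).
Smallest nonnegative: n = 3589 mod 117 = 79.

79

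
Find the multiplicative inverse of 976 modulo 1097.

961

gcd(1097, 976) = 1.
By Bézout, 976*(-136) + 1097*(121) = 1.
So 976*-136 ≡ 1 (mod 1097), and -136 mod 1097 = 961.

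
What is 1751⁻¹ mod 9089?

898

gcd(9089, 1751) = 1  (9089 = 5×1751 + 334, 1751 = 5×334 + 81, 334 = 4×81 + 10, 81 = 8×10 + 1, 10 = 10×1).
Back-substituting, 1751×(898) + 9089×(-173) = 1.
So 1751×898 ≡ 1 (mod 9089), and 898 mod 9089 = 898.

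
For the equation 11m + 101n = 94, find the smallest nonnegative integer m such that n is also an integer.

82

gcd(101, 11):
  101 = 9·11 + 2
  11 = 5·2 + 1
  2 = 2·1
so gcd(101, 11) = 1.
1 divides 94, so solutions exist.
Back-substitute for Bézout coefficients:
  1 = 11 - 5·2
  ... = 11·(46) + 101·(-5)
Scale by 94/1 = 94: (m₀, n₀) = (4324, -470).
General solution: m = 4324 + 101t, n = -470 - 11t for integer t.
m ≥ 0: smallest is 4324 mod 101 = 82 (at t = -42), with n = -8.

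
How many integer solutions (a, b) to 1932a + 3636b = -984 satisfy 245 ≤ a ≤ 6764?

gcd(3636, 1932):
  3636 = 1×1932 + 1704
  1932 = 1×1704 + 228
  1704 = 7×228 + 108
  228 = 2×108 + 12
  108 = 9×12
so gcd(3636, 1932) = 12.
Back-substitute for Bézout coefficients:
  12 = 228 - 2×108
  ... = 1932×(32) + 3636×(-17)
Scale by -82: particular solution (-2624, 1394); reduce a mod 303: (103, -55).
General solution: a = 103 + 303t, b = -55 - 161t for integer t.
245 ≤ 103 + 303t ≤ 6764 gives t ∈ [1, 21], which is 21 values.

21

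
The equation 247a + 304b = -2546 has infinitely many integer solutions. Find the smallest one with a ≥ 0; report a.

2

gcd(304, 247) = 19  (304 = 1·247 + 57, 247 = 4·57 + 19, 57 = 3·19).
19 divides -2546, so solutions exist.
Back-substituting, 247·(5) + 304·(-4) = 19.
Scale by -2546/19 = -134: (a₀, b₀) = (-670, 536).
General solution: a = -670 + 16t, b = 536 - 13t for integer t.
a ≥ 0: smallest is -670 mod 16 = 2 (at t = 42), with b = -10.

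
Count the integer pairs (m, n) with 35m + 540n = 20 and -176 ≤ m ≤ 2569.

25

gcd(540, 35):
  540 = 15*35 + 15
  35 = 2*15 + 5
  15 = 3*5
so gcd(540, 35) = 5.
Back-substitute for Bézout coefficients:
  5 = 35 - 2*15
  ... = 35*(31) + 540*(-2)
Scale by 4: particular solution (124, -8); reduce m mod 108: (16, -1).
General solution: m = 16 + 108t, n = -1 - 7t for integer t.
-176 ≤ 16 + 108t ≤ 2569 gives t ∈ [-1, 23], which is 25 values.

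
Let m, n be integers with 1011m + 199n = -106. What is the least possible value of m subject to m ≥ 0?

68

gcd(1011, 199) = 1.
1 divides -106, so solutions exist.
By Bézout, 1011·(-87) + 199·(442) = 1.
Scale by -106/1 = -106: (m₀, n₀) = (9222, -46852).
General solution: m = 9222 + 199t, n = -46852 - 1011t for integer t.
m ≥ 0: smallest is 9222 mod 199 = 68 (at t = -46), with n = -346.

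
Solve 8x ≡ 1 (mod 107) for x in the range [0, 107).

gcd(107, 8):
  107 = 13×8 + 3
  8 = 2×3 + 2
  3 = 1×2 + 1
  2 = 2×1
so gcd(107, 8) = 1.
Back-substitute for Bézout coefficients:
  1 = 3 - 1×2
  ... = 8×(-40) + 107×(3)
So 8×-40 ≡ 1 (mod 107), and -40 mod 107 = 67.

67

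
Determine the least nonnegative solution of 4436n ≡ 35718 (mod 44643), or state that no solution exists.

21927

gcd(44643, 4436) = 1.
1 divides 35718, so solutions exist.
By Bézout, 4436×(-6310) + 44643×(627) = 1.
So 4436×(-6310) ≡ 1 (mod 44643); multiply by 35718: n ≡ -225380580 (mod 44643).
Smallest nonnegative: n = -225380580 mod 44643 = 21927.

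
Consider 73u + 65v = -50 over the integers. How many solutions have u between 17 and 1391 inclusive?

21

gcd(73, 65) = 1  (73 = 1×65 + 8, 65 = 8×8 + 1, 8 = 8×1).
Back-substituting, 73×(-8) + 65×(9) = 1.
Scale by -50: particular solution (400, -450); reduce u mod 65: (10, -12).
General solution: u = 10 + 65t, v = -12 - 73t for integer t.
17 ≤ 10 + 65t ≤ 1391 gives t ∈ [1, 21], which is 21 values.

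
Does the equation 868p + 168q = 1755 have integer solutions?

gcd(868, 168) = 28  (868 = 5·168 + 28, 168 = 6·28).
28 does not divide 1755 (remainder 19), so no integer solutions.

no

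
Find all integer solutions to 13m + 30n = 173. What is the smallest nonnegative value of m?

11

gcd(30, 13):
  30 = 2×13 + 4
  13 = 3×4 + 1
  4 = 4×1
so gcd(30, 13) = 1.
1 divides 173, so solutions exist.
Back-substitute for Bézout coefficients:
  1 = 13 - 3×4
  ... = 13×(7) + 30×(-3)
Scale by 173/1 = 173: (m₀, n₀) = (1211, -519).
General solution: m = 1211 + 30t, n = -519 - 13t for integer t.
m ≥ 0: smallest is 1211 mod 30 = 11 (at t = -40), with n = 1.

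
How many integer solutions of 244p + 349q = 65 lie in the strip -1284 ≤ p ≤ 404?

5

gcd(349, 244) = 1.
By Bézout, 244*(113) + 349*(-79) = 1.
Particular solution: (16, -11).
General solution: p = 16 + 349t, q = -11 - 244t for integer t.
-1284 ≤ 16 + 349t ≤ 404 gives t ∈ [-3, 1], which is 5 values.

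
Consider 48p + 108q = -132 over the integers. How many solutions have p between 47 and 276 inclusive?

26

gcd(108, 48) = 12  (108 = 2·48 + 12, 48 = 4·12).
Back-substituting, 48·(-2) + 108·(1) = 12.
Scale by -11: particular solution (22, -11); reduce p mod 9: (4, -3).
General solution: p = 4 + 9t, q = -3 - 4t for integer t.
47 ≤ 4 + 9t ≤ 276 gives t ∈ [5, 30], which is 26 values.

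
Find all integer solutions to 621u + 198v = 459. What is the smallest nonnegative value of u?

17

gcd(621, 198):
  621 = 3×198 + 27
  198 = 7×27 + 9
  27 = 3×9
so gcd(621, 198) = 9.
9 divides 459, so solutions exist.
Back-substitute for Bézout coefficients:
  9 = 198 - 7×27
  ... = 621×(-7) + 198×(22)
Scale by 459/9 = 51: (u₀, v₀) = (-357, 1122).
General solution: u = -357 + 22t, v = 1122 - 69t for integer t.
u ≥ 0: smallest is -357 mod 22 = 17 (at t = 17), with v = -51.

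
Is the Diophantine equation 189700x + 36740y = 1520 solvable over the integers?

gcd(189700, 36740) = 20  (189700 = 5*36740 + 6000, 36740 = 6*6000 + 740, 6000 = 8*740 + 80, 740 = 9*80 + 20, 80 = 4*20).
20 divides 1520, so integer solutions exist.

yes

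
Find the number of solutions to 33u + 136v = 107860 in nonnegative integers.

gcd(136, 33) = 1  (136 = 4×33 + 4, 33 = 8×4 + 1, 4 = 4×1).
Back-substituting, 33×(33) + 136×(-8) = 1.
Scale by 107860: one solution is (3559380, -862880). Reduce u mod 136: (124, 763).
General: u = 124 + 136t, v = 763 - 33t.
u ≥ 0 ⇒ t ≥ 0; v ≥ 0 ⇒ t ≤ 23. So t ∈ [0, 23]: 24 solutions.

24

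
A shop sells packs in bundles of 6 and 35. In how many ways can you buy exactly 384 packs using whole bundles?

Need nonnegative integers with 6j + 35k = 384.
gcd(6, 35) = 1, and 6·(6) + 35·(-1) = 1.
So (j₀, k₀) = (2304, -384); general j = 2304 + 35t, k = -384 - 6t.
j ≥ 0 ⇒ t ≥ -65; k ≥ 0 ⇒ t ≤ -64. That's 2 values of t.

2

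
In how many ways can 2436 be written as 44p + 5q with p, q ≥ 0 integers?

11

gcd(44, 5):
  44 = 8×5 + 4
  5 = 1×4 + 1
  4 = 4×1
so gcd(44, 5) = 1.
Back-substitute for Bézout coefficients:
  1 = 5 - 1×4
  ... = 44×(-1) + 5×(9)
Scale by 2436: one solution is (-2436, 21924). Reduce p mod 5: (4, 452).
General: p = 4 + 5t, q = 452 - 44t.
p ≥ 0 ⇒ t ≥ 0; q ≥ 0 ⇒ t ≤ 10. So t ∈ [0, 10]: 11 solutions.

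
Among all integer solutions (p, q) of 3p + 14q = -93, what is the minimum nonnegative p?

gcd(14, 3) = 1  (14 = 4·3 + 2, 3 = 1·2 + 1, 2 = 2·1).
1 divides -93, so solutions exist.
Back-substituting, 3·(5) + 14·(-1) = 1.
Scale by -93/1 = -93: (p₀, q₀) = (-465, 93).
General solution: p = -465 + 14t, q = 93 - 3t for integer t.
p ≥ 0: smallest is -465 mod 14 = 11 (at t = 34), with q = -9.

11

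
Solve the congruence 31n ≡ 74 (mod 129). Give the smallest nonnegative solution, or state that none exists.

44

gcd(129, 31) = 1  (129 = 4*31 + 5, 31 = 6*5 + 1, 5 = 5*1).
1 divides 74, so solutions exist.
Back-substituting, 31*(25) + 129*(-6) = 1.
So 31*(25) ≡ 1 (mod 129); multiply by 74: n ≡ 1850 (mod 129).
Smallest nonnegative: n = 1850 mod 129 = 44.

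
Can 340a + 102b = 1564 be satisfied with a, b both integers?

yes

gcd(340, 102):
  340 = 3*102 + 34
  102 = 3*34
so gcd(340, 102) = 34.
34 divides 1564, so integer solutions exist.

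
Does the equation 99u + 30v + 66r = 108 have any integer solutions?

yes

gcd(99, 30) = 3.
gcd(3, 66) = 3.
3 divides 108, so integer solutions exist.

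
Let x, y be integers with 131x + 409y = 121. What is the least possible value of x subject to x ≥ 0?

54

gcd(409, 131) = 1  (409 = 3*131 + 16, 131 = 8*16 + 3, 16 = 5*3 + 1, 3 = 3*1).
1 divides 121, so solutions exist.
Back-substituting, 131*(-128) + 409*(41) = 1.
Scale by 121/1 = 121: (x₀, y₀) = (-15488, 4961).
General solution: x = -15488 + 409t, y = 4961 - 131t for integer t.
x ≥ 0: smallest is -15488 mod 409 = 54 (at t = 38), with y = -17.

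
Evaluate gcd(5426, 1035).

gcd(5426, 1035):
  5426 = 5·1035 + 251
  1035 = 4·251 + 31
  251 = 8·31 + 3
  31 = 10·3 + 1
  3 = 3·1
so gcd(5426, 1035) = 1.

1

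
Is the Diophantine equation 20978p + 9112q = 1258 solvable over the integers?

gcd(20978, 9112) = 34  (20978 = 2×9112 + 2754, 9112 = 3×2754 + 850, 2754 = 3×850 + 204, 850 = 4×204 + 34, 204 = 6×34).
34 divides 1258, so integer solutions exist.

yes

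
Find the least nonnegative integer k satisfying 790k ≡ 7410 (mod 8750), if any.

829

gcd(8750, 790) = 10.
10 divides 7410, so solutions exist.
By Bézout, 790*(144) + 8750*(-13) = 10.
So 790*(144) ≡ 10 (mod 8750); multiply by 741: k ≡ 106704 (mod 875).
Smallest nonnegative: k = 106704 mod 875 = 829.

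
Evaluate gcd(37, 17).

gcd(37, 17):
  37 = 2·17 + 3
  17 = 5·3 + 2
  3 = 1·2 + 1
  2 = 2·1
so gcd(37, 17) = 1.

1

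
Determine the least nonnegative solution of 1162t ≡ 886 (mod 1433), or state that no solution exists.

314

gcd(1433, 1162) = 1  (1433 = 1*1162 + 271, 1162 = 4*271 + 78, 271 = 3*78 + 37, 78 = 2*37 + 4, 37 = 9*4 + 1, 4 = 4*1).
1 divides 886, so solutions exist.
Back-substituting, 1162*(-349) + 1433*(283) = 1.
So 1162*(-349) ≡ 1 (mod 1433); multiply by 886: t ≡ -309214 (mod 1433).
Smallest nonnegative: t = -309214 mod 1433 = 314.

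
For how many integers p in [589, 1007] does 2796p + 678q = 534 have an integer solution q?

4

gcd(2796, 678) = 6.
By Bézout, 2796*(-8) + 678*(33) = 6.
Particular solution: (79, -325).
General solution: p = 79 + 113t, q = -325 - 466t for integer t.
589 ≤ 79 + 113t ≤ 1007 gives t ∈ [5, 8], which is 4 values.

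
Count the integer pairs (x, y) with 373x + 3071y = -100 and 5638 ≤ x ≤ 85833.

gcd(3071, 373):
  3071 = 8×373 + 87
  373 = 4×87 + 25
  87 = 3×25 + 12
  25 = 2×12 + 1
  12 = 12×1
so gcd(3071, 373) = 1.
Back-substitute for Bézout coefficients:
  1 = 25 - 2×12
  ... = 373×(247) + 3071×(-30)
Scale by -100: particular solution (-24700, 3000); reduce x mod 3071: (2939, -357).
General solution: x = 2939 + 3071t, y = -357 - 373t for integer t.
5638 ≤ 2939 + 3071t ≤ 85833 gives t ∈ [1, 26], which is 26 values.

26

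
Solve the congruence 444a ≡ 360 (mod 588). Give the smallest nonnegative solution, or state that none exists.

gcd(588, 444) = 12  (588 = 1·444 + 144, 444 = 3·144 + 12, 144 = 12·12).
12 divides 360, so solutions exist.
Back-substituting, 444·(4) + 588·(-3) = 12.
So 444·(4) ≡ 12 (mod 588); multiply by 30: a ≡ 120 (mod 49).
Smallest nonnegative: a = 120 mod 49 = 22.

22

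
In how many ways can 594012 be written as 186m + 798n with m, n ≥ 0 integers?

24

gcd(798, 186) = 6.
By Bézout, 186·(-30) + 798·(7) = 6.
One solution: (96, 722).
General: m = 96 + 133t, n = 722 - 31t.
m ≥ 0 ⇒ t ≥ 0; n ≥ 0 ⇒ t ≤ 23. So t ∈ [0, 23]: 24 solutions.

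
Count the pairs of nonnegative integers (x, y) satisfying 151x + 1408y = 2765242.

gcd(1408, 151):
  1408 = 9×151 + 49
  151 = 3×49 + 4
  49 = 12×4 + 1
  4 = 4×1
so gcd(1408, 151) = 1.
Back-substitute for Bézout coefficients:
  1 = 49 - 12×4
  ... = 151×(-345) + 1408×(37)
Scale by 2765242: one solution is (-954008490, 102313954). Reduce x mod 1408: (214, 1941).
General: x = 214 + 1408t, y = 1941 - 151t.
x ≥ 0 ⇒ t ≥ 0; y ≥ 0 ⇒ t ≤ 12. So t ∈ [0, 12]: 13 solutions.

13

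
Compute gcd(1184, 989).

1

gcd(1184, 989):
  1184 = 1*989 + 195
  989 = 5*195 + 14
  195 = 13*14 + 13
  14 = 1*13 + 1
  13 = 13*1
so gcd(1184, 989) = 1.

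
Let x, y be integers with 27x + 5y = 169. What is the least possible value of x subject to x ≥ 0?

2

gcd(27, 5) = 1  (27 = 5×5 + 2, 5 = 2×2 + 1, 2 = 2×1).
1 divides 169, so solutions exist.
Back-substituting, 27×(-2) + 5×(11) = 1.
Scale by 169/1 = 169: (x₀, y₀) = (-338, 1859).
General solution: x = -338 + 5t, y = 1859 - 27t for integer t.
x ≥ 0: smallest is -338 mod 5 = 2 (at t = 68), with y = 23.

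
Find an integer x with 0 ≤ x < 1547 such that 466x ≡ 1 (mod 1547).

gcd(1547, 466) = 1.
By Bézout, 466*(-488) + 1547*(147) = 1.
So 466*-488 ≡ 1 (mod 1547), and -488 mod 1547 = 1059.

1059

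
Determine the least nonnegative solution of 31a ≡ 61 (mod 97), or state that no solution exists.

27

gcd(97, 31):
  97 = 3*31 + 4
  31 = 7*4 + 3
  4 = 1*3 + 1
  3 = 3*1
so gcd(97, 31) = 1.
1 divides 61, so solutions exist.
Back-substitute for Bézout coefficients:
  1 = 4 - 1*3
  ... = 31*(-25) + 97*(8)
So 31*(-25) ≡ 1 (mod 97); multiply by 61: a ≡ -1525 (mod 97).
Smallest nonnegative: a = -1525 mod 97 = 27.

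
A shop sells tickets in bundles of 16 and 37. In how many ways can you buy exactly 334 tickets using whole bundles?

Need nonnegative integers with 16j + 37k = 334.
gcd(16, 37) = 1, and 16·(7) + 37·(-3) = 1.
So (j₀, k₀) = (2338, -1002); general j = 2338 + 37t, k = -1002 - 16t.
j ≥ 0 ⇒ t ≥ -63; k ≥ 0 ⇒ t ≤ -63. That's 1 value of t.

1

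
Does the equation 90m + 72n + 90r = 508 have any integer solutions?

gcd(90, 72) = 18.
gcd(18, 90) = 18.
18 does not divide 508 (remainder 4), so no integer solutions.

no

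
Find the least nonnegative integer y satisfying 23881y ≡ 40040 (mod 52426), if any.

gcd(52426, 23881) = 11.
11 divides 40040, so solutions exist.
By Bézout, 23881·(-1495) + 52426·(681) = 11.
So 23881·(-1495) ≡ 11 (mod 52426); multiply by 3640: y ≡ -5441800 (mod 4766).
Smallest nonnegative: y = -5441800 mod 4766 = 972.

972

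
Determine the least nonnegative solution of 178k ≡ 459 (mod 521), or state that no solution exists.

146

gcd(521, 178):
  521 = 2*178 + 165
  178 = 1*165 + 13
  165 = 12*13 + 9
  13 = 1*9 + 4
  9 = 2*4 + 1
  4 = 4*1
so gcd(521, 178) = 1.
1 divides 459, so solutions exist.
Back-substitute for Bézout coefficients:
  1 = 9 - 2*4
  ... = 178*(-120) + 521*(41)
So 178*(-120) ≡ 1 (mod 521); multiply by 459: k ≡ -55080 (mod 521).
Smallest nonnegative: k = -55080 mod 521 = 146.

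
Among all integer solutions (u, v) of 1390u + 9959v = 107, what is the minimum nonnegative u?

910

gcd(9959, 1390) = 1.
1 divides 107, so solutions exist.
By Bézout, 1390·(1870) + 9959·(-261) = 1.
Scale by 107/1 = 107: (u₀, v₀) = (200090, -27927).
General solution: u = 200090 + 9959t, v = -27927 - 1390t for integer t.
u ≥ 0: smallest is 200090 mod 9959 = 910 (at t = -20), with v = -127.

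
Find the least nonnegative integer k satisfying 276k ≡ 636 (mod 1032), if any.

gcd(1032, 276) = 12.
12 divides 636, so solutions exist.
By Bézout, 276·(15) + 1032·(-4) = 12.
So 276·(15) ≡ 12 (mod 1032); multiply by 53: k ≡ 795 (mod 86).
Smallest nonnegative: k = 795 mod 86 = 21.

21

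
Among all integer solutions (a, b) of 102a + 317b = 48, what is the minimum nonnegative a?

131

gcd(317, 102):
  317 = 3·102 + 11
  102 = 9·11 + 3
  11 = 3·3 + 2
  3 = 1·2 + 1
  2 = 2·1
so gcd(317, 102) = 1.
1 divides 48, so solutions exist.
Back-substitute for Bézout coefficients:
  1 = 3 - 1·2
  ... = 102·(115) + 317·(-37)
Scale by 48/1 = 48: (a₀, b₀) = (5520, -1776).
General solution: a = 5520 + 317t, b = -1776 - 102t for integer t.
a ≥ 0: smallest is 5520 mod 317 = 131 (at t = -17), with b = -42.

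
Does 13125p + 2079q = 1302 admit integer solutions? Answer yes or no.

yes

gcd(13125, 2079) = 21  (13125 = 6*2079 + 651, 2079 = 3*651 + 126, 651 = 5*126 + 21, 126 = 6*21).
21 divides 1302, so integer solutions exist.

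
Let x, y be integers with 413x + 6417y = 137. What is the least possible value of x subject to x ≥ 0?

2968

gcd(6417, 413):
  6417 = 15×413 + 222
  413 = 1×222 + 191
  222 = 1×191 + 31
  191 = 6×31 + 5
  31 = 6×5 + 1
  5 = 5×1
so gcd(6417, 413) = 1.
1 divides 137, so solutions exist.
Back-substitute for Bézout coefficients:
  1 = 31 - 6×5
  ... = 413×(-1243) + 6417×(80)
Scale by 137/1 = 137: (x₀, y₀) = (-170291, 10960).
General solution: x = -170291 + 6417t, y = 10960 - 413t for integer t.
x ≥ 0: smallest is -170291 mod 6417 = 2968 (at t = 27), with y = -191.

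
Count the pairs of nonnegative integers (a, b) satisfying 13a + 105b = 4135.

gcd(105, 13) = 1  (105 = 8*13 + 1, 13 = 13*1).
Back-substituting, 13*(-8) + 105*(1) = 1.
Scale by 4135: one solution is (-33080, 4135). Reduce a mod 105: (100, 27).
General: a = 100 + 105t, b = 27 - 13t.
a ≥ 0 ⇒ t ≥ 0; b ≥ 0 ⇒ t ≤ 2. So t ∈ [0, 2]: 3 solutions.

3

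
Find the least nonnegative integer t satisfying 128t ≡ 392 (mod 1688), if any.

gcd(1688, 128) = 8  (1688 = 13*128 + 24, 128 = 5*24 + 8, 24 = 3*8).
8 divides 392, so solutions exist.
Back-substituting, 128*(66) + 1688*(-5) = 8.
So 128*(66) ≡ 8 (mod 1688); multiply by 49: t ≡ 3234 (mod 211).
Smallest nonnegative: t = 3234 mod 211 = 69.

69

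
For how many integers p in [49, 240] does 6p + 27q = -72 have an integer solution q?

gcd(27, 6) = 3  (27 = 4·6 + 3, 6 = 2·3).
Back-substituting, 6·(-4) + 27·(1) = 3.
Scale by -24: particular solution (96, -24); reduce p mod 9: (6, -4).
General solution: p = 6 + 9t, q = -4 - 2t for integer t.
49 ≤ 6 + 9t ≤ 240 gives t ∈ [5, 26], which is 22 values.

22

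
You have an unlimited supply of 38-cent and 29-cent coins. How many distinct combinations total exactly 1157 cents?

1

Need nonnegative integers with 38j + 29k = 1157.
gcd(38, 29) = 1, and 38·(13) + 29·(-17) = 1.
So (j₀, k₀) = (15041, -19669); general j = 15041 + 29t, k = -19669 - 38t.
j ≥ 0 ⇒ t ≥ -518; k ≥ 0 ⇒ t ≤ -518. That's 1 value of t.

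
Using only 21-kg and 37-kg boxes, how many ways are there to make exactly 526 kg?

1

Need nonnegative integers with 21j + 37k = 526.
gcd(21, 37) = 1, and 21·(-7) + 37·(4) = 1.
So (j₀, k₀) = (-3682, 2104); general j = -3682 + 37t, k = 2104 - 21t.
j ≥ 0 ⇒ t ≥ 100; k ≥ 0 ⇒ t ≤ 100. That's 1 value of t.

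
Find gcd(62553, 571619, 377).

29

gcd(571619, 62553) = 29.
gcd(29, 377) = 29.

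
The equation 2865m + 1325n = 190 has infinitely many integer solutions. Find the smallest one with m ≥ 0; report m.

81

gcd(2865, 1325) = 5  (2865 = 2·1325 + 215, 1325 = 6·215 + 35, 215 = 6·35 + 5, 35 = 7·5).
5 divides 190, so solutions exist.
Back-substituting, 2865·(37) + 1325·(-80) = 5.
Scale by 190/5 = 38: (m₀, n₀) = (1406, -3040).
General solution: m = 1406 + 265t, n = -3040 - 573t for integer t.
m ≥ 0: smallest is 1406 mod 265 = 81 (at t = -5), with n = -175.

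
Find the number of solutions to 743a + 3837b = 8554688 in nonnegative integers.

3

gcd(3837, 743) = 1  (3837 = 5·743 + 122, 743 = 6·122 + 11, 122 = 11·11 + 1, 11 = 11·1).
Back-substituting, 743·(-346) + 3837·(67) = 1.
Scale by 8554688: one solution is (-2959922048, 573164096). Reduce a mod 3837: (1144, 2008).
General: a = 1144 + 3837t, b = 2008 - 743t.
a ≥ 0 ⇒ t ≥ 0; b ≥ 0 ⇒ t ≤ 2. So t ∈ [0, 2]: 3 solutions.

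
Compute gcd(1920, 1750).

10

gcd(1920, 1750) = 10  (1920 = 1×1750 + 170, 1750 = 10×170 + 50, 170 = 3×50 + 20, 50 = 2×20 + 10, 20 = 2×10).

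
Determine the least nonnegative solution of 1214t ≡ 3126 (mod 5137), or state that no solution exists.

gcd(5137, 1214) = 1.
1 divides 3126, so solutions exist.
By Bézout, 1214·(-2340) + 5137·(553) = 1.
So 1214·(-2340) ≡ 1 (mod 5137); multiply by 3126: t ≡ -7314840 (mod 5137).
Smallest nonnegative: t = -7314840 mod 5137 = 248.

248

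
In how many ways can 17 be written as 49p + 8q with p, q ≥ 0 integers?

0

gcd(49, 8) = 1  (49 = 6*8 + 1, 8 = 8*1).
Back-substituting, 49*(1) + 8*(-6) = 1.
Scale by 17: one solution is (17, -102). Reduce p mod 8: (1, -4).
General: p = 1 + 8t, q = -4 - 49t.
p ≥ 0 ⇒ t ≥ 0; q ≥ 0 ⇒ t ≤ -1. So t ∈ [0, -1]: 0 solutions.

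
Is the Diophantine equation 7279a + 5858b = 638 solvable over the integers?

yes

gcd(7279, 5858) = 29  (7279 = 1*5858 + 1421, 5858 = 4*1421 + 174, 1421 = 8*174 + 29, 174 = 6*29).
29 divides 638, so integer solutions exist.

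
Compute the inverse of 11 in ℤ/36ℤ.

gcd(36, 11):
  36 = 3·11 + 3
  11 = 3·3 + 2
  3 = 1·2 + 1
  2 = 2·1
so gcd(36, 11) = 1.
Back-substitute for Bézout coefficients:
  1 = 3 - 1·2
  ... = 11·(-13) + 36·(4)
So 11·-13 ≡ 1 (mod 36), and -13 mod 36 = 23.

23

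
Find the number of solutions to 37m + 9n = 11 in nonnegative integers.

0

gcd(37, 9):
  37 = 4*9 + 1
  9 = 9*1
so gcd(37, 9) = 1.
Back-substitute for Bézout coefficients:
  1 = 37 - 4*9
  ... = 37*(1) + 9*(-4)
Scale by 11: one solution is (11, -44). Reduce m mod 9: (2, -7).
General: m = 2 + 9t, n = -7 - 37t.
m ≥ 0 ⇒ t ≥ 0; n ≥ 0 ⇒ t ≤ -1. So t ∈ [0, -1]: 0 solutions.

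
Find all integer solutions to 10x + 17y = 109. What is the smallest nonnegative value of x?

gcd(17, 10) = 1.
1 divides 109, so solutions exist.
By Bézout, 10·(-5) + 17·(3) = 1.
Scale by 109/1 = 109: (x₀, y₀) = (-545, 327).
General solution: x = -545 + 17t, y = 327 - 10t for integer t.
x ≥ 0: smallest is -545 mod 17 = 16 (at t = 33), with y = -3.

16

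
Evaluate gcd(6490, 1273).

gcd(6490, 1273) = 1  (6490 = 5*1273 + 125, 1273 = 10*125 + 23, 125 = 5*23 + 10, 23 = 2*10 + 3, 10 = 3*3 + 1, 3 = 3*1).

1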